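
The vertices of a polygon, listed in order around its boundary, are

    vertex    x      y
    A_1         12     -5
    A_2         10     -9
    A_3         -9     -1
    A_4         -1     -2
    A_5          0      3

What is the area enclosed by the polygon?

Apply the shoelace formula: 2A = Σ (x_i·y_{i+1} − x_{i+1}·y_i), indices taken mod 5.
A_1→A_2: (12)(-9) − (10)(-5) = -58
A_2→A_3: (10)(-1) − (-9)(-9) = -91
A_3→A_4: (-9)(-2) − (-1)(-1) = 17
A_4→A_5: (-1)(3) − (0)(-2) = -3
A_5→A_1: (0)(-5) − (12)(3) = -36
Σ = -171
Area = |Σ|/2 = 85.5.

85.5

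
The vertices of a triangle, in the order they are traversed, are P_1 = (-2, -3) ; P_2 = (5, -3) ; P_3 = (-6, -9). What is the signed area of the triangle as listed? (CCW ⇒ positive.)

Apply the shoelace formula: 2A = Σ (x_i·y_{i+1} − x_{i+1}·y_i), indices taken mod 3.
Cross-terms: 21, -63, 0  ⇒  Σ = -42
Signed area = Σ/2 = -21 (negative ⇒ clockwise traversal).

-21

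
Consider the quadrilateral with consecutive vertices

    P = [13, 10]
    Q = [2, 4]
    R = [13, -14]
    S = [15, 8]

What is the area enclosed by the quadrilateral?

Cross-terms: 32, -80, 314, 46  ⇒  Σ = 312
Area = |Σ|/2 = 156.

156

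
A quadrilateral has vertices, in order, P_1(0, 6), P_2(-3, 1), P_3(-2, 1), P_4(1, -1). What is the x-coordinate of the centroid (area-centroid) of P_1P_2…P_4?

-11/18

Apply Gauss's area formula. First the cross-terms c_i = x_i·y_{i+1} − x_{i+1}·y_i:
  18, -1, 1, 6  ⇒  2A = 24, A = 12.
Then Σ (x_i + x_{i+1})·c_i = -44, so x̄ = -44 / (6·12) = -11/18.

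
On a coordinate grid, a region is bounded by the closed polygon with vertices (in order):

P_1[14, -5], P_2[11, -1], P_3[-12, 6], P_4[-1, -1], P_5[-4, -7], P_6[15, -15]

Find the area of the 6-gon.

Σ = (41) + (54) + (18) + (3) + (165) + (135) = 416
Area = |Σ|/2 = 208.

208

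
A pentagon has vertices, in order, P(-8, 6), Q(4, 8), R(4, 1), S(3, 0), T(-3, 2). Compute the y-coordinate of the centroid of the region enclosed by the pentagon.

497/115

Apply Gauss's area formula. First the cross-terms c_i = x_i·y_{i+1} − x_{i+1}·y_i:
  -88, -28, -3, 6, -2  ⇒  2A = -115, A = -57.5.
Then Σ (y_i + y_{i+1})·c_i = -1491, so ȳ = -1491 / (6·(-57.5)) = 497/115.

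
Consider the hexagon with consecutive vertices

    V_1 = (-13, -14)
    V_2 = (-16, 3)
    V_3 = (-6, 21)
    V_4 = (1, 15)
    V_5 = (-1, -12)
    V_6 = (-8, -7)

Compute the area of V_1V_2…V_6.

Apply the surveyor's formula: 2A = Σ (x_i·y_{i+1} − x_{i+1}·y_i), indices taken mod 6.
Σ = (-263) + (-318) + (-111) + (3) + (-89) + (21) = -757
Area = |Σ|/2 = 378.5.

378.5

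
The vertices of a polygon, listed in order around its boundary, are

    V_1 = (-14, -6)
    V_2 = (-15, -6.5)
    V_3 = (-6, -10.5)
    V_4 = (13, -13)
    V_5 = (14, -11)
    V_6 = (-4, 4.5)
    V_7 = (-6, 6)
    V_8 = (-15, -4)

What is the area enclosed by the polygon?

271.5

Cross-terms: 1, 118.5, 214.5, 39, 19, 3, 114, 34  ⇒  Σ = 543
Area = |Σ|/2 = 271.5.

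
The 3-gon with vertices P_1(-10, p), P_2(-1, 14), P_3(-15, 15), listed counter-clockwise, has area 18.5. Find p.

12

The doubled signed area Σ (x_i y_{i+1} − x_{i+1} y_i) is linear in p.
With p=0 it equals 205; the coefficient of p is -14 (from the two edges through P_1).
So -14·p + 205 = 2·18.5 = 37 ⇒ p = 12.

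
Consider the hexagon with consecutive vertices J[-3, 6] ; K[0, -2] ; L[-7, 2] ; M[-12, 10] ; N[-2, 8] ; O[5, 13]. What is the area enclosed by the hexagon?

Σ = (6) + (-14) + (-46) + (-76) + (-66) + (69) = -127
Area = |Σ|/2 = 63.5.

63.5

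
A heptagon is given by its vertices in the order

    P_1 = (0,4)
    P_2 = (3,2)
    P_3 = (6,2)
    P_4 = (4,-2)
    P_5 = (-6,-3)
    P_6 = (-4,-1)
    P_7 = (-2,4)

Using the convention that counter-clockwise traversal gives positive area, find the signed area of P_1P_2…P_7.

-47

Σ = (-12) + (-6) + (-20) + (-24) + (-6) + (-18) + (-8) = -94
Signed area = Σ/2 = -47 (negative ⇒ clockwise traversal).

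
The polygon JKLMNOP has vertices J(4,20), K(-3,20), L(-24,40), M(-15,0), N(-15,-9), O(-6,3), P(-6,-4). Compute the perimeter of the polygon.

134

|JK| = √((-7)² + (0)²) = √49 = 7
|KL| = √((-21)² + (20)²) = √841 = 29
|LM| = √((9)² + (-40)²) = √1681 = 41
|MN| = √((0)² + (-9)²) = √81 = 9
|NO| = √((9)² + (12)²) = √225 = 15
|OP| = √((0)² + (-7)²) = √49 = 7
|PJ| = √((10)² + (24)²) = √676 = 26
Perimeter = 7 + 29 + 41 + 9 + 15 + 7 + 26 = 134.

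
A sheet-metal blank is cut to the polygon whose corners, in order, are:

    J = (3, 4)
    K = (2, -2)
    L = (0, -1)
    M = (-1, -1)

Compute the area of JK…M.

9

Apply the surveyor's formula: 2A = Σ (x_i·y_{i+1} − x_{i+1}·y_i), indices taken mod 4.
J→K: (3)(-2) − (2)(4) = -14
K→L: (2)(-1) − (0)(-2) = -2
L→M: (0)(-1) − (-1)(-1) = -1
M→J: (-1)(4) − (3)(-1) = -1
Σ = -18
Area = |Σ|/2 = 9.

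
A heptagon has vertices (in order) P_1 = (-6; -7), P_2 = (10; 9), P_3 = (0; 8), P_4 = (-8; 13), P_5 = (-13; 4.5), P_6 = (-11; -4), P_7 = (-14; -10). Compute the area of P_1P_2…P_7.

Cross-terms: 16, 80, 64, 133, 101.5, 54, 38  ⇒  Σ = 486.5
Area = |Σ|/2 = 243.25.

243.25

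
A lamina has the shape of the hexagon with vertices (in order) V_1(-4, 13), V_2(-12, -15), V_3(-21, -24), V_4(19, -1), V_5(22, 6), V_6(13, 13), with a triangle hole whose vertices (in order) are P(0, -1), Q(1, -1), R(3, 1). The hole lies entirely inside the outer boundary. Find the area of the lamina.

614.5

Outer boundary:
Apply the shoelace (surveyor's) formula: 2A = Σ (x_i·y_{i+1} − x_{i+1}·y_i), indices taken mod 6.
Σ = (216) + (-27) + (477) + (136) + (208) + (221) = 1231
Area = |Σ|/2 = 615.5.
Hole:
P→Q: (0)(-1) − (1)(-1) = 1
Q→R: (1)(1) − (3)(-1) = 4
R→P: (3)(-1) − (0)(1) = -3
Σ = 2
Area = |Σ|/2 = 1.
Net area = 615.5 − 1 = 614.5.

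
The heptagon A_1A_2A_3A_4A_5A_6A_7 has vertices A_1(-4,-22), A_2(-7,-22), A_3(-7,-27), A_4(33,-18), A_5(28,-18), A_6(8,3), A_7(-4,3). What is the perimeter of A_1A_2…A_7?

|A_1A_2| = √((-3)² + (0)²) = √9 = 3
|A_2A_3| = √((0)² + (-5)²) = √25 = 5
|A_3A_4| = √((40)² + (9)²) = √1681 = 41
|A_4A_5| = √((-5)² + (0)²) = √25 = 5
|A_5A_6| = √((-20)² + (21)²) = √841 = 29
|A_6A_7| = √((-12)² + (0)²) = √144 = 12
|A_7A_1| = √((0)² + (-25)²) = √625 = 25
Perimeter = 3 + 5 + 41 + 5 + 29 + 12 + 25 = 120.

120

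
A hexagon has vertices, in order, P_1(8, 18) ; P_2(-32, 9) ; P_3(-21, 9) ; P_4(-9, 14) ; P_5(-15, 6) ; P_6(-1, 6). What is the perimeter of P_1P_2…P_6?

|P_1P_2| = √((-40)² + (-9)²) = √1681 = 41
|P_2P_3| = √((11)² + (0)²) = √121 = 11
|P_3P_4| = √((12)² + (5)²) = √169 = 13
|P_4P_5| = √((-6)² + (-8)²) = √100 = 10
|P_5P_6| = √((14)² + (0)²) = √196 = 14
|P_6P_1| = √((9)² + (12)²) = √225 = 15
Perimeter = 41 + 11 + 13 + 10 + 14 + 15 = 104.

104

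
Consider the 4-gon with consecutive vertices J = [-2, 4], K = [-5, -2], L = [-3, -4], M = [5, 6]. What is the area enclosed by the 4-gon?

36

Apply the shoelace (surveyor's) formula: 2A = Σ (x_i·y_{i+1} − x_{i+1}·y_i), indices taken mod 4.
Cross-terms: 24, 14, 2, 32  ⇒  Σ = 72
Area = |Σ|/2 = 36.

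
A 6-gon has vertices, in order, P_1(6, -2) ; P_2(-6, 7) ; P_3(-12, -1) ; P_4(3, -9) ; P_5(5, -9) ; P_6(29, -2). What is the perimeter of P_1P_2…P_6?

92

|P_1P_2| = √((-12)² + (9)²) = √225 = 15
|P_2P_3| = √((-6)² + (-8)²) = √100 = 10
|P_3P_4| = √((15)² + (-8)²) = √289 = 17
|P_4P_5| = √((2)² + (0)²) = √4 = 2
|P_5P_6| = √((24)² + (7)²) = √625 = 25
|P_6P_1| = √((-23)² + (0)²) = √529 = 23
Perimeter = 15 + 10 + 17 + 2 + 25 + 23 = 92.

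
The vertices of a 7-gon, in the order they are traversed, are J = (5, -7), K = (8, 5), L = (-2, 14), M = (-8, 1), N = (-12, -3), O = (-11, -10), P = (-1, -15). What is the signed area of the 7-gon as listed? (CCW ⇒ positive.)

Apply the surveyor's formula: 2A = Σ (x_i·y_{i+1} − x_{i+1}·y_i), indices taken mod 7.
Σ = (81) + (122) + (110) + (36) + (87) + (155) + (82) = 673
Signed area = Σ/2 = 336.5 (positive ⇒ counter-clockwise traversal).

336.5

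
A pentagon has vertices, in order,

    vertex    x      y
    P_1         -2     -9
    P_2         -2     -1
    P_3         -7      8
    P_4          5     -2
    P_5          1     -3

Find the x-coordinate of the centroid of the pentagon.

Apply Gauss's area formula. First the cross-terms c_i = x_i·y_{i+1} − x_{i+1}·y_i:
  -16, -23, -26, -13, -15  ⇒  2A = -93, A = -46.5.
Then Σ (x_i + x_{i+1})·c_i = 260, so x̄ = 260 / (6·(-46.5)) = -260/279.

-260/279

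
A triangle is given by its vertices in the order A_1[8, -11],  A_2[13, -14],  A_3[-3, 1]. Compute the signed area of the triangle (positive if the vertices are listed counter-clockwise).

13.5

Apply Gauss's area formula: 2A = Σ (x_i·y_{i+1} − x_{i+1}·y_i), indices taken mod 3.
Cross-terms: 31, -29, 25  ⇒  Σ = 27
Signed area = Σ/2 = 13.5 (positive ⇒ counter-clockwise traversal).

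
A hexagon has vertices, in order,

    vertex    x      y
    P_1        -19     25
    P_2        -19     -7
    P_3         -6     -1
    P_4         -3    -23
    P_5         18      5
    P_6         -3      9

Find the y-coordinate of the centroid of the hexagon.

Apply the surveyor's formula. First the cross-terms c_i = x_i·y_{i+1} − x_{i+1}·y_i:
  608, -23, 135, 399, 177, 96  ⇒  2A = 1392, A = 696.
Then Σ (y_i + y_{i+1})·c_i = 6448, so ȳ = 6448 / (6·696) = 403/261.

403/261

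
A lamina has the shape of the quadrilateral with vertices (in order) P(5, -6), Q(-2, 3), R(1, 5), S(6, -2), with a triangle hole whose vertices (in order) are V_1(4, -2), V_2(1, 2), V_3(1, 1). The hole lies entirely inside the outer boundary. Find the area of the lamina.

32.5

Outer boundary:
Apply the shoelace formula: 2A = Σ (x_i·y_{i+1} − x_{i+1}·y_i), indices taken mod 4.
Σ = (3) + (-13) + (-32) + (-26) = -68
Area = |Σ|/2 = 34.
Hole:
Σ = (10) + (-1) + (-6) = 3
Area = |Σ|/2 = 1.5.
Net area = 34 − 1.5 = 32.5.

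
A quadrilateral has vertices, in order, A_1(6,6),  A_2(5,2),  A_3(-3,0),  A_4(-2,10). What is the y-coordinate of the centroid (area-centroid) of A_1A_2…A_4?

Apply the surveyor's formula. First the cross-terms c_i = x_i·y_{i+1} − x_{i+1}·y_i:
  -18, 6, -30, -72  ⇒  2A = -114, A = -57.
Then Σ (y_i + y_{i+1})·c_i = -1584, so ȳ = -1584 / (6·(-57)) = 88/19.

88/19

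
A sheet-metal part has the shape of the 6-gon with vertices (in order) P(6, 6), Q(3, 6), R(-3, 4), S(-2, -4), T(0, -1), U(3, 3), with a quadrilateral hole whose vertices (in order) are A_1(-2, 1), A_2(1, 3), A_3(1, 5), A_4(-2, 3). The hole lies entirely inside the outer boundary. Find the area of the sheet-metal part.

30.5

Outer boundary:
Apply Gauss's area formula: 2A = Σ (x_i·y_{i+1} − x_{i+1}·y_i), indices taken mod 6.
P→Q: (6)(6) − (3)(6) = 18
Q→R: (3)(4) − (-3)(6) = 30
R→S: (-3)(-4) − (-2)(4) = 20
S→T: (-2)(-1) − (0)(-4) = 2
T→U: (0)(3) − (3)(-1) = 3
U→P: (3)(6) − (6)(3) = 0
Σ = 73
Area = |Σ|/2 = 36.5.
Hole:
Apply the surveyor's formula: 2A = Σ (x_i·y_{i+1} − x_{i+1}·y_i), indices taken mod 4.
Cross-terms: -7, 2, 13, 4  ⇒  Σ = 12
Area = |Σ|/2 = 6.
Net area = 36.5 − 6 = 30.5.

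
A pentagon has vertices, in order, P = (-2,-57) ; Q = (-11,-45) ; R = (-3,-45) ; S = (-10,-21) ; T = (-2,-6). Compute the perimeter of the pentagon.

|PQ| = √((-9)² + (12)²) = √225 = 15
|QR| = √((8)² + (0)²) = √64 = 8
|RS| = √((-7)² + (24)²) = √625 = 25
|ST| = √((8)² + (15)²) = √289 = 17
|TP| = √((0)² + (-51)²) = √2601 = 51
Perimeter = 15 + 8 + 25 + 17 + 51 = 116.

116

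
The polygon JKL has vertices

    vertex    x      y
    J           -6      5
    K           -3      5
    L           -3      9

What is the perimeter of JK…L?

12

|JK| = √((3)² + (0)²) = √9 = 3
|KL| = √((0)² + (4)²) = √16 = 4
|LJ| = √((-3)² + (-4)²) = √25 = 5
Perimeter = 3 + 4 + 5 = 12.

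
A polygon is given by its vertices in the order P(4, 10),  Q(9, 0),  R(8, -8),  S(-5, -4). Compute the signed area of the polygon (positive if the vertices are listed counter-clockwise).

Apply the shoelace formula: 2A = Σ (x_i·y_{i+1} − x_{i+1}·y_i), indices taken mod 4.
Σ = (-90) + (-72) + (-72) + (-34) = -268
Signed area = Σ/2 = -134 (negative ⇒ clockwise traversal).

-134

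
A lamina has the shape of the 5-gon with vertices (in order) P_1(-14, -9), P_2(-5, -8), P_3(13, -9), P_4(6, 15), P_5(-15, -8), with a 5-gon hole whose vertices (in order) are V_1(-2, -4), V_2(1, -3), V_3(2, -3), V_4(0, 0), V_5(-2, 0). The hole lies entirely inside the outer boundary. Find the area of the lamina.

322

Outer boundary:
Apply the surveyor's formula: 2A = Σ (x_i·y_{i+1} − x_{i+1}·y_i), indices taken mod 5.
P_1→P_2: (-14)(-8) − (-5)(-9) = 67
P_2→P_3: (-5)(-9) − (13)(-8) = 149
P_3→P_4: (13)(15) − (6)(-9) = 249
P_4→P_5: (6)(-8) − (-15)(15) = 177
P_5→P_1: (-15)(-9) − (-14)(-8) = 23
Σ = 665
Area = |Σ|/2 = 332.5.
Hole:
Apply the shoelace (surveyor's) formula: 2A = Σ (x_i·y_{i+1} − x_{i+1}·y_i), indices taken mod 5.
V_1→V_2: (-2)(-3) − (1)(-4) = 10
V_2→V_3: (1)(-3) − (2)(-3) = 3
V_3→V_4: (2)(0) − (0)(-3) = 0
V_4→V_5: (0)(0) − (-2)(0) = 0
V_5→V_1: (-2)(-4) − (-2)(0) = 8
Σ = 21
Area = |Σ|/2 = 10.5.
Net area = 332.5 − 10.5 = 322.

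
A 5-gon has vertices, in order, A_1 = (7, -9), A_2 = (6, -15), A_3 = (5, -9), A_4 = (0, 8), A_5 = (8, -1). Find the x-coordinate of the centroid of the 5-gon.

Apply the shoelace formula. First the cross-terms c_i = x_i·y_{i+1} − x_{i+1}·y_i:
  -51, 21, 40, -64, -65  ⇒  2A = -119, A = -59.5.
Then Σ (x_i + x_{i+1})·c_i = -1719, so x̄ = -1719 / (6·(-59.5)) = 573/119.

573/119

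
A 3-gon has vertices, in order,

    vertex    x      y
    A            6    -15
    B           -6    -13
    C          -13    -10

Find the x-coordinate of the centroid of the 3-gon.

-13/3

Apply the shoelace (surveyor's) formula. First the cross-terms c_i = x_i·y_{i+1} − x_{i+1}·y_i:
  -168, -109, 255  ⇒  2A = -22, A = -11.
Then Σ (x_i + x_{i+1})·c_i = 286, so x̄ = 286 / (6·(-11)) = -13/3.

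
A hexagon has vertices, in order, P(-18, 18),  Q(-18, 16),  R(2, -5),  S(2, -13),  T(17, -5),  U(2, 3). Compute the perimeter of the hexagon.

|PQ| = √((0)² + (-2)²) = √4 = 2
|QR| = √((20)² + (-21)²) = √841 = 29
|RS| = √((0)² + (-8)²) = √64 = 8
|ST| = √((15)² + (8)²) = √289 = 17
|TU| = √((-15)² + (8)²) = √289 = 17
|UP| = √((-20)² + (15)²) = √625 = 25
Perimeter = 2 + 29 + 8 + 17 + 17 + 25 = 98.

98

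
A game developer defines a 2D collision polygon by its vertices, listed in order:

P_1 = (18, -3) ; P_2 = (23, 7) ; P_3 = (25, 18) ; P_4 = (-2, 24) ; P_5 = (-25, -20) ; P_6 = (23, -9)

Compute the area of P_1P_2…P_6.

Σ = (195) + (239) + (636) + (640) + (685) + (93) = 2488
Area = |Σ|/2 = 1244.

1244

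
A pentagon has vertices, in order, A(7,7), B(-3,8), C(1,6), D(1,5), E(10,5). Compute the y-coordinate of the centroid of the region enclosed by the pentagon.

6.25

Apply the surveyor's formula. First the cross-terms c_i = x_i·y_{i+1} − x_{i+1}·y_i:
  77, -26, -1, -45, 35  ⇒  2A = 40, A = 20.
Then Σ (y_i + y_{i+1})·c_i = 750, so ȳ = 750 / (6·20) = 6.25.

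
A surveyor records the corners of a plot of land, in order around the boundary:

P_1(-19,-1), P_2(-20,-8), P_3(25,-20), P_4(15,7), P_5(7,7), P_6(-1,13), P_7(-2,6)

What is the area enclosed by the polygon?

Apply the shoelace (surveyor's) formula: 2A = Σ (x_i·y_{i+1} − x_{i+1}·y_i), indices taken mod 7.
Cross-terms: 132, 600, 475, 56, 98, 20, 116  ⇒  Σ = 1497
Area = |Σ|/2 = 748.5.

748.5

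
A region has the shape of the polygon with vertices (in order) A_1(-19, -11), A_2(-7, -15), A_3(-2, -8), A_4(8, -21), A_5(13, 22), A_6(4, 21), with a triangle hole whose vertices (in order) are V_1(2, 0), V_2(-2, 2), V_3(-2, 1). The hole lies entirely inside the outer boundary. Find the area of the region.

Outer boundary:
A_1→A_2: (-19)(-15) − (-7)(-11) = 208
A_2→A_3: (-7)(-8) − (-2)(-15) = 26
A_3→A_4: (-2)(-21) − (8)(-8) = 106
A_4→A_5: (8)(22) − (13)(-21) = 449
A_5→A_6: (13)(21) − (4)(22) = 185
A_6→A_1: (4)(-11) − (-19)(21) = 355
Σ = 1329
Area = |Σ|/2 = 664.5.
Hole:
Apply Gauss's area formula: 2A = Σ (x_i·y_{i+1} − x_{i+1}·y_i), indices taken mod 3.
Cross-terms: 4, 2, -2  ⇒  Σ = 4
Area = |Σ|/2 = 2.
Net area = 664.5 − 2 = 662.5.

662.5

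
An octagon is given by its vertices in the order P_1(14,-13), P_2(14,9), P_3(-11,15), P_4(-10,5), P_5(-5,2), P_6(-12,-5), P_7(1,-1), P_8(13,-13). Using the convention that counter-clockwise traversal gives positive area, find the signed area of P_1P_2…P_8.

398

Apply the shoelace (surveyor's) formula: 2A = Σ (x_i·y_{i+1} − x_{i+1}·y_i), indices taken mod 8.
Σ = (308) + (309) + (95) + (5) + (49) + (17) + (0) + (13) = 796
Signed area = Σ/2 = 398 (positive ⇒ counter-clockwise traversal).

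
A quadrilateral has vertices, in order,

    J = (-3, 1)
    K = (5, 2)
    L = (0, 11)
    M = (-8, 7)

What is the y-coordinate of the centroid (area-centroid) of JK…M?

158/29

Apply the surveyor's formula. First the cross-terms c_i = x_i·y_{i+1} − x_{i+1}·y_i:
  -11, 55, 88, 13  ⇒  2A = 145, A = 72.5.
Then Σ (y_i + y_{i+1})·c_i = 2370, so ȳ = 2370 / (6·72.5) = 158/29.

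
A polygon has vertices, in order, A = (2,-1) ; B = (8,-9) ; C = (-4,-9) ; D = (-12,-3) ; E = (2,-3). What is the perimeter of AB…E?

|AB| = √((6)² + (-8)²) = √100 = 10
|BC| = √((-12)² + (0)²) = √144 = 12
|CD| = √((-8)² + (6)²) = √100 = 10
|DE| = √((14)² + (0)²) = √196 = 14
|EA| = √((0)² + (2)²) = √4 = 2
Perimeter = 10 + 12 + 10 + 14 + 2 = 48.

48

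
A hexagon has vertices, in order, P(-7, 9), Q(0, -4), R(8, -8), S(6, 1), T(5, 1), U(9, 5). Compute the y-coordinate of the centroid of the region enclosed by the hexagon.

362/249

Apply Gauss's area formula. First the cross-terms c_i = x_i·y_{i+1} − x_{i+1}·y_i:
  28, 32, 56, 1, 16, 116  ⇒  2A = 249, A = 124.5.
Then Σ (y_i + y_{i+1})·c_i = 1086, so ȳ = 1086 / (6·124.5) = 362/249.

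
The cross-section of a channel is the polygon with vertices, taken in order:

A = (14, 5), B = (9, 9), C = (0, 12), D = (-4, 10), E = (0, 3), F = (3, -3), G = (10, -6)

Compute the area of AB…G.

Σ = (81) + (108) + (48) + (-12) + (-9) + (12) + (134) = 362
Area = |Σ|/2 = 181.

181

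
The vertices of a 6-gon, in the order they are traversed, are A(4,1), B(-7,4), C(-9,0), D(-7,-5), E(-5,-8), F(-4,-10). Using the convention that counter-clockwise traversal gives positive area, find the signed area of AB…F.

94.5

Apply the shoelace formula: 2A = Σ (x_i·y_{i+1} − x_{i+1}·y_i), indices taken mod 6.
Cross-terms: 23, 36, 45, 31, 18, 36  ⇒  Σ = 189
Signed area = Σ/2 = 94.5 (positive ⇒ counter-clockwise traversal).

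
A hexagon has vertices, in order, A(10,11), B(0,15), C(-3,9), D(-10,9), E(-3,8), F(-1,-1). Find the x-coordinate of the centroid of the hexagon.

394/215

Apply Gauss's area formula. First the cross-terms c_i = x_i·y_{i+1} − x_{i+1}·y_i:
  150, 45, 63, -53, 11, -1  ⇒  2A = 215, A = 107.5.
Then Σ (x_i + x_{i+1})·c_i = 1182, so x̄ = 1182 / (6·107.5) = 394/215.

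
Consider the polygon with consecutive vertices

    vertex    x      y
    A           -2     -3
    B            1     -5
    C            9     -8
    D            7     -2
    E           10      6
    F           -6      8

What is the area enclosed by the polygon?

Σ = (13) + (37) + (38) + (62) + (116) + (34) = 300
Area = |Σ|/2 = 150.

150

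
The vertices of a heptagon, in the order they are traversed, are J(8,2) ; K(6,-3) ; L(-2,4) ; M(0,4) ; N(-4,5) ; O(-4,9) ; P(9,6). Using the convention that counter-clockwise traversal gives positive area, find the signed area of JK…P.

-80.5

J→K: (8)(-3) − (6)(2) = -36
K→L: (6)(4) − (-2)(-3) = 18
L→M: (-2)(4) − (0)(4) = -8
M→N: (0)(5) − (-4)(4) = 16
N→O: (-4)(9) − (-4)(5) = -16
O→P: (-4)(6) − (9)(9) = -105
P→J: (9)(2) − (8)(6) = -30
Σ = -161
Signed area = Σ/2 = -80.5 (negative ⇒ clockwise traversal).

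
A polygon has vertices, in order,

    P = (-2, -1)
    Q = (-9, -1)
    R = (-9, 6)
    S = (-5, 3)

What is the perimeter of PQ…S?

|PQ| = √((-7)² + (0)²) = √49 = 7
|QR| = √((0)² + (7)²) = √49 = 7
|RS| = √((4)² + (-3)²) = √25 = 5
|SP| = √((3)² + (-4)²) = √25 = 5
Perimeter = 7 + 7 + 5 + 5 = 24.

24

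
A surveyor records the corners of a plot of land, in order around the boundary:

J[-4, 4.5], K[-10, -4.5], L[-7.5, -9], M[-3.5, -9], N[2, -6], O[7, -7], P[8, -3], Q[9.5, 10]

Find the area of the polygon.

224.25

Apply the shoelace (surveyor's) formula: 2A = Σ (x_i·y_{i+1} − x_{i+1}·y_i), indices taken mod 8.
Σ = (63) + (56.25) + (36) + (39) + (28) + (35) + (108.5) + (82.75) = 448.5
Area = |Σ|/2 = 224.25.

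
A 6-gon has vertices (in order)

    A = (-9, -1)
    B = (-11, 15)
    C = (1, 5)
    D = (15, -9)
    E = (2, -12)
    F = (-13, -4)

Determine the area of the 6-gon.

Apply the shoelace (surveyor's) formula: 2A = Σ (x_i·y_{i+1} − x_{i+1}·y_i), indices taken mod 6.
A→B: (-9)(15) − (-11)(-1) = -146
B→C: (-11)(5) − (1)(15) = -70
C→D: (1)(-9) − (15)(5) = -84
D→E: (15)(-12) − (2)(-9) = -162
E→F: (2)(-4) − (-13)(-12) = -164
F→A: (-13)(-1) − (-9)(-4) = -23
Σ = -649
Area = |Σ|/2 = 324.5.

324.5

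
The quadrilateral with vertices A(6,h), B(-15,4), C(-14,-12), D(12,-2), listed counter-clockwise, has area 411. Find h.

The doubled signed area Σ (x_i y_{i+1} − x_{i+1} y_i) is linear in h.
With h=0 it equals 444; the coefficient of h is 27 (from the two edges through A).
So 27·h + 444 = 2·411 = 822 ⇒ h = 14.

14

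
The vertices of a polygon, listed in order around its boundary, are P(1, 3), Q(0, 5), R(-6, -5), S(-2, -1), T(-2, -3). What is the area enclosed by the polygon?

16

Σ = (5) + (30) + (-4) + (4) + (-3) = 32
Area = |Σ|/2 = 16.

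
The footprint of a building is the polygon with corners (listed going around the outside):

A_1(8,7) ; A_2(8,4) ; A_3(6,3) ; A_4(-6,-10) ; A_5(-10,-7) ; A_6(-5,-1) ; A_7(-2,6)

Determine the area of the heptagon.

Σ = (-24) + (0) + (-42) + (-58) + (-25) + (-32) + (-62) = -243
Area = |Σ|/2 = 121.5.

121.5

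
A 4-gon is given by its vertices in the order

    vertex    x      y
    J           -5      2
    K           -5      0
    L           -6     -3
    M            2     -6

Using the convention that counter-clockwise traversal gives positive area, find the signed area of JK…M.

Cross-terms: 10, 15, 42, -26  ⇒  Σ = 41
Signed area = Σ/2 = 20.5 (positive ⇒ counter-clockwise traversal).

20.5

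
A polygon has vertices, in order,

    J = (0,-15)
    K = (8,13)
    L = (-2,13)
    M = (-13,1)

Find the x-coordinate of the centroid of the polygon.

-275/153

Apply Gauss's area formula. First the cross-terms c_i = x_i·y_{i+1} − x_{i+1}·y_i:
  120, 130, 167, 195  ⇒  2A = 612, A = 306.
Then Σ (x_i + x_{i+1})·c_i = -3300, so x̄ = -3300 / (6·306) = -275/153.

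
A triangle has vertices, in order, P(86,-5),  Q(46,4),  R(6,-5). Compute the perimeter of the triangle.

162

|PQ| = √((-40)² + (9)²) = √1681 = 41
|QR| = √((-40)² + (-9)²) = √1681 = 41
|RP| = √((80)² + (0)²) = √6400 = 80
Perimeter = 41 + 41 + 80 = 162.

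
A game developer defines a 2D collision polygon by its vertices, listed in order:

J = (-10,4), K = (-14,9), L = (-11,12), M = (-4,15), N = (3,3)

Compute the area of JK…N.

Apply the surveyor's formula: 2A = Σ (x_i·y_{i+1} − x_{i+1}·y_i), indices taken mod 5.
Σ = (-34) + (-69) + (-117) + (-57) + (42) = -235
Area = |Σ|/2 = 117.5.

117.5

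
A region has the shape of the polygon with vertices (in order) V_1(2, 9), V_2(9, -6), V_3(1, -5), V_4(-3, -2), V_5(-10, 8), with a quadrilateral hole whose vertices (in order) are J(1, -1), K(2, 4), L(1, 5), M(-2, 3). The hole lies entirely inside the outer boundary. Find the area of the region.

137.5

Outer boundary:
V_1→V_2: (2)(-6) − (9)(9) = -93
V_2→V_3: (9)(-5) − (1)(-6) = -39
V_3→V_4: (1)(-2) − (-3)(-5) = -17
V_4→V_5: (-3)(8) − (-10)(-2) = -44
V_5→V_1: (-10)(9) − (2)(8) = -106
Σ = -299
Area = |Σ|/2 = 149.5.
Hole:
Apply the shoelace formula: 2A = Σ (x_i·y_{i+1} − x_{i+1}·y_i), indices taken mod 4.
Cross-terms: 6, 6, 13, -1  ⇒  Σ = 24
Area = |Σ|/2 = 12.
Net area = 149.5 − 12 = 137.5.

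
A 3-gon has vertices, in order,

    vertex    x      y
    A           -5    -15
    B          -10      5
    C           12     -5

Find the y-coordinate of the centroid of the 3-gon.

Apply the shoelace formula. First the cross-terms c_i = x_i·y_{i+1} − x_{i+1}·y_i:
  -175, -10, -205  ⇒  2A = -390, A = -195.
Then Σ (y_i + y_{i+1})·c_i = 5850, so ȳ = 5850 / (6·(-195)) = -5.

-5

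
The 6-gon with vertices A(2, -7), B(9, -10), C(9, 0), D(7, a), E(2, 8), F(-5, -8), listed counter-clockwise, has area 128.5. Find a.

Write out the shoelace sum; only the two edges meeting at D involve a:
2·Area = [(9·a − 7·0) + (7·8 − 2·a)] + 208
       = 7·a + 264 = 257
⇒ a = -1.

-1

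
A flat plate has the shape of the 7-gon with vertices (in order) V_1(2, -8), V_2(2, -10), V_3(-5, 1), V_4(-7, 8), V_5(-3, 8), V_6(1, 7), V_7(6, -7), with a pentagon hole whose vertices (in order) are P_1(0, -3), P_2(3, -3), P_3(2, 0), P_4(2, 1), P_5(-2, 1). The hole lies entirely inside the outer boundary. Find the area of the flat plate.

101

Outer boundary:
Apply the surveyor's formula: 2A = Σ (x_i·y_{i+1} − x_{i+1}·y_i), indices taken mod 7.
Cross-terms: -4, -48, -33, -32, -29, -49, -34  ⇒  Σ = -229
Area = |Σ|/2 = 114.5.
Hole:
P_1→P_2: (0)(-3) − (3)(-3) = 9
P_2→P_3: (3)(0) − (2)(-3) = 6
P_3→P_4: (2)(1) − (2)(0) = 2
P_4→P_5: (2)(1) − (-2)(1) = 4
P_5→P_1: (-2)(-3) − (0)(1) = 6
Σ = 27
Area = |Σ|/2 = 13.5.
Net area = 114.5 − 13.5 = 101.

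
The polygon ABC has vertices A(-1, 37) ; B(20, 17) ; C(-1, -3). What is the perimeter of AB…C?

98

|AB| = √((21)² + (-20)²) = √841 = 29
|BC| = √((-21)² + (-20)²) = √841 = 29
|CA| = √((0)² + (40)²) = √1600 = 40
Perimeter = 29 + 29 + 40 = 98.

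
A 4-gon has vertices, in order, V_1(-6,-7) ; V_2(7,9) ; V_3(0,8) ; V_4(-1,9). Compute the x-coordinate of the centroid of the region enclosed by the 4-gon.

Apply Gauss's area formula. First the cross-terms c_i = x_i·y_{i+1} − x_{i+1}·y_i:
  -5, 56, 8, 61  ⇒  2A = 120, A = 60.
Then Σ (x_i + x_{i+1})·c_i = -48, so x̄ = -48 / (6·60) = -2/15.

-2/15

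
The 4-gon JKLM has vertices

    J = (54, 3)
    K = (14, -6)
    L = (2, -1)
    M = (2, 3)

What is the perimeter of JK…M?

|JK| = √((-40)² + (-9)²) = √1681 = 41
|KL| = √((-12)² + (5)²) = √169 = 13
|LM| = √((0)² + (4)²) = √16 = 4
|MJ| = √((52)² + (0)²) = √2704 = 52
Perimeter = 41 + 13 + 4 + 52 = 110.

110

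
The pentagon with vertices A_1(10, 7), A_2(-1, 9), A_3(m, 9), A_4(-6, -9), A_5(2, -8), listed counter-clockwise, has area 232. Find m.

-9

Write out the shoelace sum; only the two edges meeting at A_3 involve m:
2·Area = [((-1)·9 − m·9) + (m·(-9) − (-6)·9)] + 257
       = -18·m + 302 = 464
⇒ m = -9.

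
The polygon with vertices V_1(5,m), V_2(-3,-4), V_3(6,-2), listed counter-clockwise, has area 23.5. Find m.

Write out the shoelace sum; only the two edges meeting at V_1 involve m:
2·Area = [(6·m − 5·(-2)) + (5·(-4) − (-3)·m)] + 30
       = 9·m + 20 = 47
⇒ m = 3.

3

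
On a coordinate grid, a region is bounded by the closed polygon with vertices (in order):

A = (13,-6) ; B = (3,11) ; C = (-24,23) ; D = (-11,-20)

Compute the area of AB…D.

776.5

Apply the surveyor's formula: 2A = Σ (x_i·y_{i+1} − x_{i+1}·y_i), indices taken mod 4.
Cross-terms: 161, 333, 733, 326  ⇒  Σ = 1553
Area = |Σ|/2 = 776.5.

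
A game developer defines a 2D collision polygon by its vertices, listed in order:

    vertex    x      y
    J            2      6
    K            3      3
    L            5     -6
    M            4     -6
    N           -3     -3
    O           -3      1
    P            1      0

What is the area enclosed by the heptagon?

44

Apply the shoelace formula: 2A = Σ (x_i·y_{i+1} − x_{i+1}·y_i), indices taken mod 7.
Cross-terms: -12, -33, -6, -30, -12, -1, 6  ⇒  Σ = -88
Area = |Σ|/2 = 44.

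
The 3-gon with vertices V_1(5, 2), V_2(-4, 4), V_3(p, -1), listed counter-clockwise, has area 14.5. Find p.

The doubled signed area Σ (x_i y_{i+1} − x_{i+1} y_i) is linear in p.
With p=0 it equals 37; the coefficient of p is -2 (from the two edges through V_3).
So -2·p + 37 = 2·14.5 = 29 ⇒ p = 4.

4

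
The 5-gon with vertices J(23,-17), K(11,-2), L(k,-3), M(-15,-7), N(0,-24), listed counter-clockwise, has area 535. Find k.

Write out the shoelace sum; only the two edges meeting at L involve k:
2·Area = [(11·(-3) − k·(-2)) + (k·(-7) − (-15)·(-3))] + 1053
       = -5·k + 975 = 1070
⇒ k = -19.

-19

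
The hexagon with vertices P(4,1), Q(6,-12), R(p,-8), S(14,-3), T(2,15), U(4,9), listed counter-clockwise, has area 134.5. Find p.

Write out the shoelace sum; only the two edges meeting at R involve p:
2·Area = [(6·(-8) − p·(-12)) + (p·(-3) − 14·(-8))] + 88
       = 9·p + 152 = 269
⇒ p = 13.

13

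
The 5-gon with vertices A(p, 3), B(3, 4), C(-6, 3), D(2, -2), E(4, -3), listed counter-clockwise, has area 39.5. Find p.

Write out the shoelace sum; only the two edges meeting at A involve p:
2·Area = [(4·3 − p·(-3)) + (p·4 − 3·3)] + 41
       = 7·p + 44 = 79
⇒ p = 5.

5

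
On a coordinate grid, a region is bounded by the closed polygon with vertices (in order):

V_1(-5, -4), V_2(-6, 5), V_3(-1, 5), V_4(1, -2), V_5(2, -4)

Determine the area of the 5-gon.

52.5

Σ = (-49) + (-25) + (-3) + (0) + (-28) = -105
Area = |Σ|/2 = 52.5.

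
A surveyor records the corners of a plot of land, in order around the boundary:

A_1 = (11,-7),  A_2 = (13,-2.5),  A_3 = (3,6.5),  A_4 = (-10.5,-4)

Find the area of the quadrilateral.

164.625

Apply Gauss's area formula: 2A = Σ (x_i·y_{i+1} − x_{i+1}·y_i), indices taken mod 4.
Σ = (63.5) + (92) + (56.25) + (117.5) = 329.25
Area = |Σ|/2 = 164.625.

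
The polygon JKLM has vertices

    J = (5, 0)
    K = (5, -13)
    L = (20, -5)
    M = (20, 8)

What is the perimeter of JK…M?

60

|JK| = √((0)² + (-13)²) = √169 = 13
|KL| = √((15)² + (8)²) = √289 = 17
|LM| = √((0)² + (13)²) = √169 = 13
|MJ| = √((-15)² + (-8)²) = √289 = 17
Perimeter = 13 + 17 + 13 + 17 = 60.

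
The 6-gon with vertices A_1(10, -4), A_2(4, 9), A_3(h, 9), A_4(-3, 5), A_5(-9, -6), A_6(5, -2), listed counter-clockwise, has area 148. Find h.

Write out the shoelace sum; only the two edges meeting at A_3 involve h:
2·Area = [(4·9 − h·9) + (h·5 − (-3)·9)] + 217
       = -4·h + 280 = 296
⇒ h = -4.

-4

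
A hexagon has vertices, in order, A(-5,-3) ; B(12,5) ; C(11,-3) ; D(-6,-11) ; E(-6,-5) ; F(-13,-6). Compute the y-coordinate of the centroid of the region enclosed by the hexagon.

-104/33

Apply the shoelace formula. First the cross-terms c_i = x_i·y_{i+1} − x_{i+1}·y_i:
  11, -91, -139, -36, -29, 9  ⇒  2A = -275, A = -137.5.
Then Σ (y_i + y_{i+1})·c_i = 2600, so ȳ = 2600 / (6·(-137.5)) = -104/33.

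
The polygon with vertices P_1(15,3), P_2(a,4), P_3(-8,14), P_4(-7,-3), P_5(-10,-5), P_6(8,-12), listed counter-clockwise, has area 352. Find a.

11

The doubled signed area Σ (x_i y_{i+1} − x_{i+1} y_i) is linear in a.
With a=0 it equals 583; the coefficient of a is 11 (from the two edges through P_2).
So 11·a + 583 = 2·352 = 704 ⇒ a = 11.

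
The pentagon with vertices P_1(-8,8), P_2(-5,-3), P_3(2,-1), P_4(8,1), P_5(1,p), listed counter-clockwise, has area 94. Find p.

6

The doubled signed area Σ (x_i y_{i+1} − x_{i+1} y_i) is linear in p.
With p=0 it equals 92; the coefficient of p is 16 (from the two edges through P_5).
So 16·p + 92 = 2·94 = 188 ⇒ p = 6.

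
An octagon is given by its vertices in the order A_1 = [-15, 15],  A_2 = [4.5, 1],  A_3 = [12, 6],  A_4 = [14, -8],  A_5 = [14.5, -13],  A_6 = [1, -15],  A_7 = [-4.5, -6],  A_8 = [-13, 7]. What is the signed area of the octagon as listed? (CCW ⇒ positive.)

-395.5

Σ = (-82.5) + (15) + (-180) + (-66) + (-204.5) + (-73.5) + (-109.5) + (-90) = -791
Signed area = Σ/2 = -395.5 (negative ⇒ clockwise traversal).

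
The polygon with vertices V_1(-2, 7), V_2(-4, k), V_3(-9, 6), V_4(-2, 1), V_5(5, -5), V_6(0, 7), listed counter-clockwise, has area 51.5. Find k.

Write out the shoelace sum; only the two edges meeting at V_2 involve k:
2·Area = [((-2)·k − (-4)·7) + ((-4)·6 − (-9)·k)] + 57
       = 7·k + 61 = 103
⇒ k = 6.

6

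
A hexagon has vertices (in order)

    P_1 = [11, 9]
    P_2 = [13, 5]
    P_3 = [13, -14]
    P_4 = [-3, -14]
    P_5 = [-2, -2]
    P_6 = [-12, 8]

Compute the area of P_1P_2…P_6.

Cross-terms: -62, -247, -224, -22, -40, -196  ⇒  Σ = -791
Area = |Σ|/2 = 395.5.

395.5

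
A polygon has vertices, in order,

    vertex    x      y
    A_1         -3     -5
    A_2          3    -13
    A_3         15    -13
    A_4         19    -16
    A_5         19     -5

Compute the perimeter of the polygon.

60

|A_1A_2| = √((6)² + (-8)²) = √100 = 10
|A_2A_3| = √((12)² + (0)²) = √144 = 12
|A_3A_4| = √((4)² + (-3)²) = √25 = 5
|A_4A_5| = √((0)² + (11)²) = √121 = 11
|A_5A_1| = √((-22)² + (0)²) = √484 = 22
Perimeter = 10 + 12 + 5 + 11 + 22 = 60.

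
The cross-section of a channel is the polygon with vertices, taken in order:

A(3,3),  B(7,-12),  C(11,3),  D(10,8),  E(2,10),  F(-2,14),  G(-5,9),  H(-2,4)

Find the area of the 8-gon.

Apply the shoelace (surveyor's) formula: 2A = Σ (x_i·y_{i+1} − x_{i+1}·y_i), indices taken mod 8.
A→B: (3)(-12) − (7)(3) = -57
B→C: (7)(3) − (11)(-12) = 153
C→D: (11)(8) − (10)(3) = 58
D→E: (10)(10) − (2)(8) = 84
E→F: (2)(14) − (-2)(10) = 48
F→G: (-2)(9) − (-5)(14) = 52
G→H: (-5)(4) − (-2)(9) = -2
H→A: (-2)(3) − (3)(4) = -18
Σ = 318
Area = |Σ|/2 = 159.

159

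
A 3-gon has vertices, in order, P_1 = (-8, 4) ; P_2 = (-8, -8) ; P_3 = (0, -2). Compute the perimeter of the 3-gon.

32

|P_1P_2| = √((0)² + (-12)²) = √144 = 12
|P_2P_3| = √((8)² + (6)²) = √100 = 10
|P_3P_1| = √((-8)² + (6)²) = √100 = 10
Perimeter = 12 + 10 + 10 = 32.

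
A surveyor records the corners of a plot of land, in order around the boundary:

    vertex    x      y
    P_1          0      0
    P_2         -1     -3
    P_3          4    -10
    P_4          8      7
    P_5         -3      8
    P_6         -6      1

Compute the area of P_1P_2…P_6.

Apply Gauss's area formula: 2A = Σ (x_i·y_{i+1} − x_{i+1}·y_i), indices taken mod 6.
Cross-terms: 0, 22, 108, 85, 45, 0  ⇒  Σ = 260
Area = |Σ|/2 = 130.

130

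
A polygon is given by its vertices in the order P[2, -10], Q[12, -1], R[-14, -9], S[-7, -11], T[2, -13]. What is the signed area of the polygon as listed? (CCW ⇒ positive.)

Cross-terms: 118, -122, 91, 113, 6  ⇒  Σ = 206
Signed area = Σ/2 = 103 (positive ⇒ counter-clockwise traversal).

103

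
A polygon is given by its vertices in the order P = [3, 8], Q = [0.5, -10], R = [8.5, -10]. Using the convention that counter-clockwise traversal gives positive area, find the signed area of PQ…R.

Σ = (-34) + (80) + (98) = 144
Signed area = Σ/2 = 72 (positive ⇒ counter-clockwise traversal).

72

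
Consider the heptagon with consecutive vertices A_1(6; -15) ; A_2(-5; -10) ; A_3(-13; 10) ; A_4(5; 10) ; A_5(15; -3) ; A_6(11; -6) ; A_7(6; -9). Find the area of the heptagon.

Σ = (-135) + (-180) + (-180) + (-165) + (-57) + (-63) + (-36) = -816
Area = |Σ|/2 = 408.

408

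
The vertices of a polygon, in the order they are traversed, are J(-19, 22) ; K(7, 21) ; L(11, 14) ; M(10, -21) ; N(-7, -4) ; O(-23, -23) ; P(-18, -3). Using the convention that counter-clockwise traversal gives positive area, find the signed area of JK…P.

-986.5

Apply Gauss's area formula: 2A = Σ (x_i·y_{i+1} − x_{i+1}·y_i), indices taken mod 7.
Σ = (-553) + (-133) + (-371) + (-187) + (69) + (-345) + (-453) = -1973
Signed area = Σ/2 = -986.5 (negative ⇒ clockwise traversal).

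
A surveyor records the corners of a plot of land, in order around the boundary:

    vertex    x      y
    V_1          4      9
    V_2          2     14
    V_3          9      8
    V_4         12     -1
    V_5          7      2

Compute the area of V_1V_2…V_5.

45.5

Σ = (38) + (-110) + (-105) + (31) + (55) = -91
Area = |Σ|/2 = 45.5.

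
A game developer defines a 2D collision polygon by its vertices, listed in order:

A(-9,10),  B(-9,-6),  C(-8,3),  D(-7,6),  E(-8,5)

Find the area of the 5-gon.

Apply the shoelace (surveyor's) formula: 2A = Σ (x_i·y_{i+1} − x_{i+1}·y_i), indices taken mod 5.
A→B: (-9)(-6) − (-9)(10) = 144
B→C: (-9)(3) − (-8)(-6) = -75
C→D: (-8)(6) − (-7)(3) = -27
D→E: (-7)(5) − (-8)(6) = 13
E→A: (-8)(10) − (-9)(5) = -35
Σ = 20
Area = |Σ|/2 = 10.

10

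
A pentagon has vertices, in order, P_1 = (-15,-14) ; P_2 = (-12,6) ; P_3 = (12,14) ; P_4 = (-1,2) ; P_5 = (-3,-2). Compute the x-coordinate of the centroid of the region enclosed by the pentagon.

-892/165

Apply Gauss's area formula. First the cross-terms c_i = x_i·y_{i+1} − x_{i+1}·y_i:
  -258, -240, 38, 8, 12  ⇒  2A = -440, A = -220.
Then Σ (x_i + x_{i+1})·c_i = 7136, so x̄ = 7136 / (6·(-220)) = -892/165.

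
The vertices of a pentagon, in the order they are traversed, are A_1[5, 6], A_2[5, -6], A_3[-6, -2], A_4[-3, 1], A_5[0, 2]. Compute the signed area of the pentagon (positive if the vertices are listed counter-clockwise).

Apply the shoelace (surveyor's) formula: 2A = Σ (x_i·y_{i+1} − x_{i+1}·y_i), indices taken mod 5.
Σ = (-60) + (-46) + (-12) + (-6) + (-10) = -134
Signed area = Σ/2 = -67 (negative ⇒ clockwise traversal).

-67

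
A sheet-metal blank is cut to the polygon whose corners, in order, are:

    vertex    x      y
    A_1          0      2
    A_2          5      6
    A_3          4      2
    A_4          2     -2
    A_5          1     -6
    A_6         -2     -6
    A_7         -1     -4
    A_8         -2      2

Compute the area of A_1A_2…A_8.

Apply the surveyor's formula: 2A = Σ (x_i·y_{i+1} − x_{i+1}·y_i), indices taken mod 8.
Σ = (-10) + (-14) + (-12) + (-10) + (-18) + (2) + (-10) + (-4) = -76
Area = |Σ|/2 = 38.

38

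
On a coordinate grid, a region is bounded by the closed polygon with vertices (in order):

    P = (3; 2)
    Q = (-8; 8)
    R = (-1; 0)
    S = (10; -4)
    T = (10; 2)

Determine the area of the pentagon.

63

Apply the surveyor's formula: 2A = Σ (x_i·y_{i+1} − x_{i+1}·y_i), indices taken mod 5.
Σ = (40) + (8) + (4) + (60) + (14) = 126
Area = |Σ|/2 = 63.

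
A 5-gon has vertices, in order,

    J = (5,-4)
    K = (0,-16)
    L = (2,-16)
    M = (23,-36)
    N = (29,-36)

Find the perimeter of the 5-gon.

90

|JK| = √((-5)² + (-12)²) = √169 = 13
|KL| = √((2)² + (0)²) = √4 = 2
|LM| = √((21)² + (-20)²) = √841 = 29
|MN| = √((6)² + (0)²) = √36 = 6
|NJ| = √((-24)² + (32)²) = √1600 = 40
Perimeter = 13 + 2 + 29 + 6 + 40 = 90.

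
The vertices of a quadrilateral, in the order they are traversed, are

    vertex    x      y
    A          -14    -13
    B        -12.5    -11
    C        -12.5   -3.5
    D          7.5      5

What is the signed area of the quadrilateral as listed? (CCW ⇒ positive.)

-83

Apply the shoelace (surveyor's) formula: 2A = Σ (x_i·y_{i+1} − x_{i+1}·y_i), indices taken mod 4.
Σ = (-8.5) + (-93.75) + (-36.25) + (-27.5) = -166
Signed area = Σ/2 = -83 (negative ⇒ clockwise traversal).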